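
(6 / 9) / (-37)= -2 / 111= -0.02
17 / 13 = 1.31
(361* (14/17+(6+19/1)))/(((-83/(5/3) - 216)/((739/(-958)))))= 585579905/21644094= 27.05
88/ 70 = 44/ 35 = 1.26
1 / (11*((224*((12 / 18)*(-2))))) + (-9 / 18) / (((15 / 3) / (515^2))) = -261405763 / 9856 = -26522.50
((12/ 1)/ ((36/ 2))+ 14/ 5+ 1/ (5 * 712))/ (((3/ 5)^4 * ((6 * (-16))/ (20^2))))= -115709375/ 1038096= -111.46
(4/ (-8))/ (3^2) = -1/ 18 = -0.06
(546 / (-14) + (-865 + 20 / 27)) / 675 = -24388 / 18225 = -1.34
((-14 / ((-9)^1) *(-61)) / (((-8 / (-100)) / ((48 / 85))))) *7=-239120 / 51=-4688.63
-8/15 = -0.53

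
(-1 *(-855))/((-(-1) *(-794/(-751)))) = 642105/794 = 808.70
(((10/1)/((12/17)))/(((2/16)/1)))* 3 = 340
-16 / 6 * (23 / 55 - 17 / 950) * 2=-33464 / 15675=-2.13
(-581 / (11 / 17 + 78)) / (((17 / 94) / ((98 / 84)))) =-27307 / 573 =-47.66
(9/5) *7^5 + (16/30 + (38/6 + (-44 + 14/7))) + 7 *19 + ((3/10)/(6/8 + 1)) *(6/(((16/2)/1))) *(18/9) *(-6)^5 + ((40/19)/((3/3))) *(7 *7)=28454.08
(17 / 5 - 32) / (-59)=143 / 295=0.48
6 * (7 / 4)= 21 / 2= 10.50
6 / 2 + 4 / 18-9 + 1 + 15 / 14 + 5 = 163 / 126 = 1.29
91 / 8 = 11.38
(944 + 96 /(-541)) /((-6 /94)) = -23998576 /1623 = -14786.55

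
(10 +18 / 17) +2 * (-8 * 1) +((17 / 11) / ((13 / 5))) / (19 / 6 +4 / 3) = -4.81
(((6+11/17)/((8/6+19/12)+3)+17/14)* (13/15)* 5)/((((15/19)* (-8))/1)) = -9757241/6083280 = -1.60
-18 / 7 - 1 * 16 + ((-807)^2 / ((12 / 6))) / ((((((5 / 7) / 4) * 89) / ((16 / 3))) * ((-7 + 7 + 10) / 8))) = 1361255326 / 15575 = 87400.02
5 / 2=2.50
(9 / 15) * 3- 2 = -1 / 5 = -0.20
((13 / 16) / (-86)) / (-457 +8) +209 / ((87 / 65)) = 8393140171 / 53750688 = 156.15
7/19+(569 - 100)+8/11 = 98250/209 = 470.10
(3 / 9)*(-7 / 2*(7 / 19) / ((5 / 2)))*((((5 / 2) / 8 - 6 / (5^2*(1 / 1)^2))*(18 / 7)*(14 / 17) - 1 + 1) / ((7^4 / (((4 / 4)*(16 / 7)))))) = -348 / 13848625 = -0.00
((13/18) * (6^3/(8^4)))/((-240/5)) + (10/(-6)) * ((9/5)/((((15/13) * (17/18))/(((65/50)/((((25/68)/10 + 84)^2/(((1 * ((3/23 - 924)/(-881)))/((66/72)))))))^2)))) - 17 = -29513786859680460936849412710738417/1736024069837522932859616806912000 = -17.00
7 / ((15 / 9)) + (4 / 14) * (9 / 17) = 2589 / 595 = 4.35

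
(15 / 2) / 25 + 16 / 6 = 2.97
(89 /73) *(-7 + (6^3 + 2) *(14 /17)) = 261037 /1241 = 210.34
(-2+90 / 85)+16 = 256 / 17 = 15.06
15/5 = 3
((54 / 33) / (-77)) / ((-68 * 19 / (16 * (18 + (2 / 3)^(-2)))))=1458 / 273581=0.01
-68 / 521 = -0.13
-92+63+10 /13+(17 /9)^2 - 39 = -67037 /1053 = -63.66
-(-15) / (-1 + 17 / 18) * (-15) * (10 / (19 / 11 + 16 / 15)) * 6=40095000 / 461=86973.97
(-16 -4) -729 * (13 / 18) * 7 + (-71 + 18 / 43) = -324743 / 86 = -3776.08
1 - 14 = -13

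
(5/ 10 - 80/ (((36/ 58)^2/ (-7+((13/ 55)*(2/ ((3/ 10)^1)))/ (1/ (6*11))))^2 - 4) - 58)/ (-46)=99821500323/ 122447964604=0.82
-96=-96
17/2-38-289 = -318.50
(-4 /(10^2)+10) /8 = 249 /200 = 1.24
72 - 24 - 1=47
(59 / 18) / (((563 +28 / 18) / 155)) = 9145 / 10162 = 0.90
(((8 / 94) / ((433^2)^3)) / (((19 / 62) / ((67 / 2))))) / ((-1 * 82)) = -4154 / 241302984675517330597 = -0.00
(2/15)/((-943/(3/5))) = -2/23575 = -0.00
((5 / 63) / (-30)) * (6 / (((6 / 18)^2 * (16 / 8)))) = -1 / 14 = -0.07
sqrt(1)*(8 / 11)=8 / 11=0.73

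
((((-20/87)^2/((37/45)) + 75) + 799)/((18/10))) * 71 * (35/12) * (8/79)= 225292237100/22124187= 10183.07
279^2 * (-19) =-1478979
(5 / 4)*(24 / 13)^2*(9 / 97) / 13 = 6480 / 213109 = 0.03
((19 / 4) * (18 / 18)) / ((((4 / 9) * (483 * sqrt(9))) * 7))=19 / 18032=0.00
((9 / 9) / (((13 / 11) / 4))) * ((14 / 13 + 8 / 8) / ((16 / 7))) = 2079 / 676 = 3.08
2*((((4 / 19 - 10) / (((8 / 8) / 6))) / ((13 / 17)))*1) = -37944 / 247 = -153.62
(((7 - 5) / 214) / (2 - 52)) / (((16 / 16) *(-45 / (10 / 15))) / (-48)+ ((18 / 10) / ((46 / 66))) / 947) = -348496 / 2626972515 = -0.00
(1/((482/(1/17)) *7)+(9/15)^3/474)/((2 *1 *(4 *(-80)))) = -133993/181251280000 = -0.00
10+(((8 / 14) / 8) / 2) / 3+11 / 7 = 11.58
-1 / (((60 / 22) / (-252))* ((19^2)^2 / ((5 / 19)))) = 462 / 2476099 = 0.00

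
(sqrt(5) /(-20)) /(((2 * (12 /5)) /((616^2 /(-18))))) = 5929 * sqrt(5) /27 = 491.02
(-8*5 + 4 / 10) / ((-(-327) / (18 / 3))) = -396 / 545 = -0.73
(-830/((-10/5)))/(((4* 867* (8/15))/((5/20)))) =2075/36992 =0.06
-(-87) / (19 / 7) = 609 / 19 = 32.05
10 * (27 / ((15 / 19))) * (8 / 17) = 2736 / 17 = 160.94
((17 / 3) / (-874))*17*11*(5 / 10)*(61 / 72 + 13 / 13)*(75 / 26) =-556325 / 172224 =-3.23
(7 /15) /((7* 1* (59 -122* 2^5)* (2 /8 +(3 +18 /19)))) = -76 /18398325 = -0.00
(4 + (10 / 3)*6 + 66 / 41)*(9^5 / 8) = 31000725 / 164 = 189028.81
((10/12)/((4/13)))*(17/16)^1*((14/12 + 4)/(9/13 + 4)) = 445315/140544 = 3.17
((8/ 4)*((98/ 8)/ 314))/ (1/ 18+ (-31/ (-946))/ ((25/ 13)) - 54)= -5214825/ 3604232672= -0.00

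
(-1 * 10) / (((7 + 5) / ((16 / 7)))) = -40 / 21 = -1.90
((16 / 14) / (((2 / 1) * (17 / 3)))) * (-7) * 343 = -4116 / 17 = -242.12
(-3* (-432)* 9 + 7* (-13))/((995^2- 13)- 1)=11573/990011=0.01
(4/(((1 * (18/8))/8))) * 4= 512/9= 56.89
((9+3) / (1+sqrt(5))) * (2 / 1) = -6+6 * sqrt(5) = 7.42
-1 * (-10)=10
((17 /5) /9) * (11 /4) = 187 /180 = 1.04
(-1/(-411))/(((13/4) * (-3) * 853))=-4/13672737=-0.00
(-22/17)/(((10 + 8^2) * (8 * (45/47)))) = -517/226440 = -0.00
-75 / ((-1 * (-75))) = -1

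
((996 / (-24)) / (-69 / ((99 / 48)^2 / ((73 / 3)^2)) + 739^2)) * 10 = -271161 / 350560031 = -0.00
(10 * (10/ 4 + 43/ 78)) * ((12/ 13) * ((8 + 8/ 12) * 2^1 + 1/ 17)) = 248360/ 507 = 489.86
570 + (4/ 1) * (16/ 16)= 574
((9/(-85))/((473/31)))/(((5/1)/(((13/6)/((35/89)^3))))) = -852307521/17237893750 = -0.05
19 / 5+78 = 409 / 5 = 81.80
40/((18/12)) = 80/3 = 26.67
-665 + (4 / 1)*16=-601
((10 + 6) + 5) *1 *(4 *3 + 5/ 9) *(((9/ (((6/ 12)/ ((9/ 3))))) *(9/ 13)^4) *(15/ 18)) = 77846265/ 28561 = 2725.61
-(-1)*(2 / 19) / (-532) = -1 / 5054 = -0.00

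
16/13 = 1.23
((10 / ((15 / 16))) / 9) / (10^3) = 4 / 3375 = 0.00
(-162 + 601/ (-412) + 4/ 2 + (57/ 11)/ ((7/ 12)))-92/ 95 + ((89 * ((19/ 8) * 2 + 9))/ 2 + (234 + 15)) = 707.33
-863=-863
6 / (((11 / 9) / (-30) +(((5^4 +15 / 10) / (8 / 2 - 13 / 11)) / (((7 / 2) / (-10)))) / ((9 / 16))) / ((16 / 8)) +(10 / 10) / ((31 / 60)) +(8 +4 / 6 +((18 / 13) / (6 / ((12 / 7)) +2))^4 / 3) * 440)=3818195564040 / 2068984558613969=0.00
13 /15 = 0.87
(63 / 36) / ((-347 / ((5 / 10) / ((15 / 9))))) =-21 / 13880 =-0.00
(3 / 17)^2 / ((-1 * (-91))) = 9 / 26299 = 0.00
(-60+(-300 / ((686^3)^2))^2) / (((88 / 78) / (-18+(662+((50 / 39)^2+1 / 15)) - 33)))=-903765537402886189027970753708322555817 / 27735589372922912655681853701042688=-32585.05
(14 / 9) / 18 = 7 / 81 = 0.09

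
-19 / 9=-2.11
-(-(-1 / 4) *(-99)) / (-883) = -99 / 3532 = -0.03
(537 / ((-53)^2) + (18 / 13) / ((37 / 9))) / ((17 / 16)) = 0.50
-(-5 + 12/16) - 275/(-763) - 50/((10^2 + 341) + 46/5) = 30910821/6870052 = 4.50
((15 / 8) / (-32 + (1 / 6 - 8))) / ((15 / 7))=-21 / 956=-0.02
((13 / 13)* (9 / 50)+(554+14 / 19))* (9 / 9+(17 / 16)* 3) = 35320457 / 15200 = 2323.71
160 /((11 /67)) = 10720 /11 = 974.55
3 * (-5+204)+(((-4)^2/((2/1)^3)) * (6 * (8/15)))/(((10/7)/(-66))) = 7533/25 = 301.32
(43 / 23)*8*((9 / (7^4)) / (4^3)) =0.00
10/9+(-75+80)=55/9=6.11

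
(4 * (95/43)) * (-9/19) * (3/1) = -540/43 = -12.56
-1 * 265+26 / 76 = -10057 / 38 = -264.66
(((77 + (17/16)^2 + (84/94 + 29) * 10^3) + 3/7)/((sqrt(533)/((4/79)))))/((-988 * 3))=-2524376425 * sqrt(533)/2627897196288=-0.02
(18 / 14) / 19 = 9 / 133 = 0.07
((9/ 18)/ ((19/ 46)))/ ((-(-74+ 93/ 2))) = 46/ 1045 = 0.04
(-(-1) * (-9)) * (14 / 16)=-63 / 8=-7.88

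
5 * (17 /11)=85 /11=7.73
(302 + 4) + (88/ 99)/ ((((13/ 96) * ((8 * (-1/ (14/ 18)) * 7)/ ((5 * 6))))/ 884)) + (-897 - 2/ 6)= -27082/ 9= -3009.11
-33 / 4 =-8.25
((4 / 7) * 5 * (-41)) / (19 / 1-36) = 820 / 119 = 6.89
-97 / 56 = -1.73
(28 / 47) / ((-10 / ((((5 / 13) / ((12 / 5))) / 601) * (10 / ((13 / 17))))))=-2975 / 14321229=-0.00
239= 239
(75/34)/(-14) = -75/476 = -0.16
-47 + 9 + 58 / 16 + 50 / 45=-2395 / 72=-33.26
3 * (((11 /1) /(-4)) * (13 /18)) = -143 /24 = -5.96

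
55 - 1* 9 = 46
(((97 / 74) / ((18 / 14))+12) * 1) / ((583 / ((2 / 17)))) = 8671 / 3300363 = 0.00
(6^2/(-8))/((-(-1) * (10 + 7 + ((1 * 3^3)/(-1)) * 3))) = 9/128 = 0.07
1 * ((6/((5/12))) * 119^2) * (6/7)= 873936/5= 174787.20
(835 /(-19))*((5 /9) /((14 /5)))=-20875 /2394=-8.72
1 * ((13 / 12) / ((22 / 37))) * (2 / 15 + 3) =22607 / 3960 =5.71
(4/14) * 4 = 8/7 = 1.14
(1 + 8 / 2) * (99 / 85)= 99 / 17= 5.82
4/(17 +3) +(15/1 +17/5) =93/5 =18.60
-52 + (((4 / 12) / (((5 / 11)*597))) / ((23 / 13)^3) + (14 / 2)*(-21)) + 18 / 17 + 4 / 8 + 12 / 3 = -716599403167 / 3704486490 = -193.44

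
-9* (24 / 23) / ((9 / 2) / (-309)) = 14832 / 23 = 644.87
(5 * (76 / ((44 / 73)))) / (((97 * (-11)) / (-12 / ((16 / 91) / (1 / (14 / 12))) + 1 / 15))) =2431411 / 70422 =34.53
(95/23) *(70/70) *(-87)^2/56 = 719055/1288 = 558.27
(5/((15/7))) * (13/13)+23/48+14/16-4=-5/16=-0.31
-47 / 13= -3.62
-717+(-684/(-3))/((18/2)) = -2075/3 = -691.67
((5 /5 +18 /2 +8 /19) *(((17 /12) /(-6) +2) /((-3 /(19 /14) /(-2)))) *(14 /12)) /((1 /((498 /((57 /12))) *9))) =347853 /19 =18308.05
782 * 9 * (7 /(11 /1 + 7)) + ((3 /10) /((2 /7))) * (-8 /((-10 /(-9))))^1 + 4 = 68336 /25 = 2733.44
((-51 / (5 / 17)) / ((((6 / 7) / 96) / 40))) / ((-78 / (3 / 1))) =388416 / 13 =29878.15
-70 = -70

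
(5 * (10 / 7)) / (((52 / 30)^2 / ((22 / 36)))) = 6875 / 4732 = 1.45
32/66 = 16/33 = 0.48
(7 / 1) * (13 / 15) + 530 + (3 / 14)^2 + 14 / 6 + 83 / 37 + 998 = 55792869 / 36260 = 1538.69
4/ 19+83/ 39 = 1733/ 741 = 2.34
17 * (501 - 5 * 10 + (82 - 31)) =8534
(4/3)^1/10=0.13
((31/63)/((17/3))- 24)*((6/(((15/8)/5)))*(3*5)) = -682960/119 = -5739.16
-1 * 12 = -12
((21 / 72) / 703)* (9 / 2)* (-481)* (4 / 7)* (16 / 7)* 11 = -1716 / 133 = -12.90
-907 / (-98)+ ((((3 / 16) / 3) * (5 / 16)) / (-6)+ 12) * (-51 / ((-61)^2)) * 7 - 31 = -2137387293 / 93352448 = -22.90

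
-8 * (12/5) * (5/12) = -8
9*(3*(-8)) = -216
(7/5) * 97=679/5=135.80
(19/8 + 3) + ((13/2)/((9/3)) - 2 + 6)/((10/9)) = 437/40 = 10.92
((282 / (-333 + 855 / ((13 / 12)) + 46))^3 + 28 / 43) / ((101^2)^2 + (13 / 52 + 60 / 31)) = 245804346820976 / 30884860670935125968773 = 0.00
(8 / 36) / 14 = 1 / 63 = 0.02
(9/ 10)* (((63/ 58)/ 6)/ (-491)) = -189/ 569560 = -0.00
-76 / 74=-38 / 37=-1.03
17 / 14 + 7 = 115 / 14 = 8.21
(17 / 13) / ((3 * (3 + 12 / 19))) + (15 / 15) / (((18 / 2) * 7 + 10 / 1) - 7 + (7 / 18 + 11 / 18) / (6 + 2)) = 8365 / 61893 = 0.14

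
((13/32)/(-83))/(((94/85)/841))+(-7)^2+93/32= 12029817/249664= 48.18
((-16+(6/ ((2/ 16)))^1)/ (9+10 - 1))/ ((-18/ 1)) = -0.10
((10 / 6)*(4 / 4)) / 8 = 5 / 24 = 0.21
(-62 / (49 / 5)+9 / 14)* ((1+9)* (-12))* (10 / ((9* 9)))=111400 / 1323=84.20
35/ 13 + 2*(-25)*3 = -1915/ 13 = -147.31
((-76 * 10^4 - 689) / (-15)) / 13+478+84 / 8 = 4389.47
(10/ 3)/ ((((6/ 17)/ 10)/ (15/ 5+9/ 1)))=1133.33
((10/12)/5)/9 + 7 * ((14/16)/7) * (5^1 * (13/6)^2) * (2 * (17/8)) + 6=322465/3456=93.31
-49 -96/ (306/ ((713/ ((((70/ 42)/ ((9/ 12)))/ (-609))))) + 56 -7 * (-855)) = -128573791465/ 2623104217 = -49.02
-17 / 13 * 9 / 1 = -153 / 13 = -11.77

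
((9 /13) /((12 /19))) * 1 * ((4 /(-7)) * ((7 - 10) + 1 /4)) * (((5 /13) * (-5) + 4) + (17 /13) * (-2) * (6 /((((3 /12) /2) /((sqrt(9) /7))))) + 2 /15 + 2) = -14147837 /165620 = -85.42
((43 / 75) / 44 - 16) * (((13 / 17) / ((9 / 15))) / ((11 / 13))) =-8915933 / 370260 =-24.08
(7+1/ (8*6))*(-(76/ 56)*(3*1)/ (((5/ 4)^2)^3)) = -819584/ 109375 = -7.49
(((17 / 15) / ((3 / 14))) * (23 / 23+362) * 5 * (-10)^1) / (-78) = 143990 / 117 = 1230.68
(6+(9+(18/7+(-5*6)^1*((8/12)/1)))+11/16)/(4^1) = -195/448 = -0.44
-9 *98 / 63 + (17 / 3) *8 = 94 / 3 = 31.33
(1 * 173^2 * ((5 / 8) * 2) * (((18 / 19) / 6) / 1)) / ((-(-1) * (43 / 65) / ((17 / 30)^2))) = 2867.28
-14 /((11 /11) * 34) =-7 /17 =-0.41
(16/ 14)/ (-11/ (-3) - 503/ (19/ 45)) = -57/ 59234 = -0.00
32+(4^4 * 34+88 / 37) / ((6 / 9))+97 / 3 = 1456753 / 111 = 13123.90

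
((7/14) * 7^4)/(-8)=-2401/16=-150.06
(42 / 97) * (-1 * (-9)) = 378 / 97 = 3.90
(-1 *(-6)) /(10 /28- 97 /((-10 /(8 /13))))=1820 /1919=0.95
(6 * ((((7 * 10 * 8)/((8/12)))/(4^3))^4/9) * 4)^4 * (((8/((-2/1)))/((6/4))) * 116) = -26050766692623923044281005859375/2147483648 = -12130833553440833019223.53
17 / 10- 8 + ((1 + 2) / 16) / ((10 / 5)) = -993 / 160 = -6.21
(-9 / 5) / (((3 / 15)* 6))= -3 / 2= -1.50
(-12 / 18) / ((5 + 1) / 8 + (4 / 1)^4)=-8 / 3081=-0.00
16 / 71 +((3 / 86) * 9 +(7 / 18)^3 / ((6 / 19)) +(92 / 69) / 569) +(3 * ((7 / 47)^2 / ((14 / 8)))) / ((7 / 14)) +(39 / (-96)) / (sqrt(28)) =107951663082913 / 134277594416496 - 13 * sqrt(7) / 448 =0.73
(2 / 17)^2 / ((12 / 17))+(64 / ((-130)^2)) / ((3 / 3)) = 5041 / 215475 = 0.02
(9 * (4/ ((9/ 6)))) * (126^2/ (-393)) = -127008/ 131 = -969.53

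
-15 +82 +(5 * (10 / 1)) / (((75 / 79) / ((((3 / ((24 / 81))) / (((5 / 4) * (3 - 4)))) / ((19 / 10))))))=-2993 / 19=-157.53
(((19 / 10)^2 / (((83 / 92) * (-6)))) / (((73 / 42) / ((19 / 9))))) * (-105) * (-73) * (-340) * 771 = 135091105268 / 83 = 1627603677.93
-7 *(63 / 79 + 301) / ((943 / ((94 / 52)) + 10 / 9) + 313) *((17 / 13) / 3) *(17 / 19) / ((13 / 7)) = -3661949634 / 6898450403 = -0.53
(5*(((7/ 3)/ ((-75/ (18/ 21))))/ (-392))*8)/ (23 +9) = 1/ 11760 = 0.00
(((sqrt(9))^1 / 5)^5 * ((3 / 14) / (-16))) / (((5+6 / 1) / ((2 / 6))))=-243 / 7700000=-0.00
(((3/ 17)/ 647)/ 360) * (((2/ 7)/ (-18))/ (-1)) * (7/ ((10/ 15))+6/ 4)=1/ 6929370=0.00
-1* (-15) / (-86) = -15 / 86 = -0.17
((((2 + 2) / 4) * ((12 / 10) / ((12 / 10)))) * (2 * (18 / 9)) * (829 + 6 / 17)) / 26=28198 / 221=127.59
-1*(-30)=30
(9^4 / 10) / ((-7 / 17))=-111537 / 70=-1593.39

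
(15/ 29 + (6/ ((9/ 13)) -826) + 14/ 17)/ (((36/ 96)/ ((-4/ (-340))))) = -9654824/ 377145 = -25.60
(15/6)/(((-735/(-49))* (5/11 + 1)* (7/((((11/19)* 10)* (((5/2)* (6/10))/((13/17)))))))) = 10285/55328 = 0.19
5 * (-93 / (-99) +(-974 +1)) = -160390 / 33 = -4860.30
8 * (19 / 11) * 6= 912 / 11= 82.91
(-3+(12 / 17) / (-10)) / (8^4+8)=-29 / 38760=-0.00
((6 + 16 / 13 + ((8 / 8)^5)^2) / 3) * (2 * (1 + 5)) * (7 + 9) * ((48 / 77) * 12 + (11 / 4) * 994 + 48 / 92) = 1444139.04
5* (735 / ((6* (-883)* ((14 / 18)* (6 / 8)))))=-1050 / 883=-1.19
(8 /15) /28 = 2 /105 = 0.02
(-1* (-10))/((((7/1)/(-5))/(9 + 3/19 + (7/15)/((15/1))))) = -78566/1197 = -65.64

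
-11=-11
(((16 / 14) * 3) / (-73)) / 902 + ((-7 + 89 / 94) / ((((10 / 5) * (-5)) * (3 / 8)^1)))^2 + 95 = 11180214630859 / 114544878525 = 97.61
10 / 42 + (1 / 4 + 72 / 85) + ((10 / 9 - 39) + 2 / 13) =-10135913 / 278460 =-36.40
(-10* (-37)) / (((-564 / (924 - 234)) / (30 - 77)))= 21275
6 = 6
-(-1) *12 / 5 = 12 / 5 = 2.40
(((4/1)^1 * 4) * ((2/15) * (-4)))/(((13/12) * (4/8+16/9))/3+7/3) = -27648/10225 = -2.70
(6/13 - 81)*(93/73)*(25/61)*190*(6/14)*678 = -940749916500/405223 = -2321561.01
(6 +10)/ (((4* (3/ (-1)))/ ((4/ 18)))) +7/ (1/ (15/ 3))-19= 424/ 27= 15.70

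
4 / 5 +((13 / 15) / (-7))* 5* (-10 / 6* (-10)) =-2998 / 315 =-9.52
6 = 6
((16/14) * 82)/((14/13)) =4264/49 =87.02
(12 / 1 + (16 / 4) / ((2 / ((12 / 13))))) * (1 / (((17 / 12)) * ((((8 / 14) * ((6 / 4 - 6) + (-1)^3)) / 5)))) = -37800 / 2431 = -15.55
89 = 89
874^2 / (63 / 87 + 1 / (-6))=132914424 / 97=1370251.79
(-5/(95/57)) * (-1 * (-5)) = -15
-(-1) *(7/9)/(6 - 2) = 0.19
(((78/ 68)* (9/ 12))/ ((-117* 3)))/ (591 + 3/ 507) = -169/ 40751040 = -0.00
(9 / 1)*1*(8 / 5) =72 / 5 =14.40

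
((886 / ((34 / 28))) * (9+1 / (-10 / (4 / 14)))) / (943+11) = 6.86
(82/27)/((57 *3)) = 82/4617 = 0.02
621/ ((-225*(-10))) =0.28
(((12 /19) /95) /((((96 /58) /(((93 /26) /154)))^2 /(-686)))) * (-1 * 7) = 118805547 /18898147840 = 0.01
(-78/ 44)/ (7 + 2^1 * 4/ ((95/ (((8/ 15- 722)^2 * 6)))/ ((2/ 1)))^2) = -1979859375/ 38624490971444508746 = -0.00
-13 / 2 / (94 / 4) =-13 / 47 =-0.28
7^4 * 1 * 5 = 12005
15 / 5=3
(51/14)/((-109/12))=-306/763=-0.40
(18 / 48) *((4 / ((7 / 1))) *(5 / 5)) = 3 / 14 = 0.21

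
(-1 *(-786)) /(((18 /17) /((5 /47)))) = 11135 /141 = 78.97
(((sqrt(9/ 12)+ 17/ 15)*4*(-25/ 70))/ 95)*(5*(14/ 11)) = -68/ 627 - 10*sqrt(3)/ 209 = -0.19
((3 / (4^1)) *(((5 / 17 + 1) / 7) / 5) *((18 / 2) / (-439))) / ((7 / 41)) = -12177 / 3656870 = -0.00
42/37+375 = 13917/37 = 376.14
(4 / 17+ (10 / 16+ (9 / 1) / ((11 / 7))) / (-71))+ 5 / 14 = 373963 / 743512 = 0.50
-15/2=-7.50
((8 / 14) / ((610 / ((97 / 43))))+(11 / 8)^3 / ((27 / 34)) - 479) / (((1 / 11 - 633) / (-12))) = -3320611667747 / 368148332160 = -9.02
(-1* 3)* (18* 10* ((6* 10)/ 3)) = -10800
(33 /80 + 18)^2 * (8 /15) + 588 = 3075243 /4000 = 768.81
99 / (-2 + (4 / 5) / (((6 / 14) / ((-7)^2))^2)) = 4455 / 470506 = 0.01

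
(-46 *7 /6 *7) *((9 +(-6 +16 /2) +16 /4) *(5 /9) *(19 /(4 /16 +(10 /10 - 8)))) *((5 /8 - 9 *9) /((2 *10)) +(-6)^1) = -171625195 /1944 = -88284.57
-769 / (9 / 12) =-3076 / 3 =-1025.33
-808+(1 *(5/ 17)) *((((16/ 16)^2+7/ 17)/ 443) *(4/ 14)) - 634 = -1292304298/ 896189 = -1442.00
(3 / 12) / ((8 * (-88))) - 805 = -2266881 / 2816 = -805.00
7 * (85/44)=595/44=13.52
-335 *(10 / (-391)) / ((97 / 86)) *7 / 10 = 201670 / 37927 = 5.32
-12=-12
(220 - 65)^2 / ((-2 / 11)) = -264275 / 2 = -132137.50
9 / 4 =2.25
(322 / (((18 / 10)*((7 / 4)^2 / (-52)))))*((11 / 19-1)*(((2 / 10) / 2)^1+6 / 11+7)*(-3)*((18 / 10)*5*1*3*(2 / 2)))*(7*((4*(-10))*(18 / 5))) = 166856122368 / 209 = 798354652.48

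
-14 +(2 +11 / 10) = -10.90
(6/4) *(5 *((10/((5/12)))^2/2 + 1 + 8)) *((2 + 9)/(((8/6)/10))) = 735075/4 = 183768.75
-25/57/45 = -0.01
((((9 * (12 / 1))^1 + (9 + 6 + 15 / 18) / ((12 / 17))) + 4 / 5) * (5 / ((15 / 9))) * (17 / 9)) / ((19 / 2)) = 803131 / 10260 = 78.28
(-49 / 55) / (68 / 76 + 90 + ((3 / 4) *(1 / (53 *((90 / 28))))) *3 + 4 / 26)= -1282918 / 131129889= -0.01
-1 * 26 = -26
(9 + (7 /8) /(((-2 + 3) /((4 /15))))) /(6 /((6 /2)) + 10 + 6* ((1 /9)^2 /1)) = 2493 /3260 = 0.76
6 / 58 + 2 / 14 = 50 / 203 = 0.25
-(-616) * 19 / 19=616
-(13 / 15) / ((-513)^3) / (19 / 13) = 169 / 38476623645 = 0.00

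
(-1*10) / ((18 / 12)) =-20 / 3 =-6.67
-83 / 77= -1.08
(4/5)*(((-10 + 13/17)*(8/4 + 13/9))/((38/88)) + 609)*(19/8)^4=2134815737/156672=13626.02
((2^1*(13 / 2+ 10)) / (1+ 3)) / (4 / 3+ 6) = 9 / 8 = 1.12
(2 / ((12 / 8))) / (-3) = -4 / 9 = -0.44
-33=-33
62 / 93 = 2 / 3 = 0.67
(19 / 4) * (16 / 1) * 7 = 532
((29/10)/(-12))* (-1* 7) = 203/120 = 1.69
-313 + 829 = 516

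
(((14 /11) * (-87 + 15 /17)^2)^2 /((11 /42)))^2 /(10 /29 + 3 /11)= 41470315095337244990537672819736576 /221320184191206727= 187377013293597747.79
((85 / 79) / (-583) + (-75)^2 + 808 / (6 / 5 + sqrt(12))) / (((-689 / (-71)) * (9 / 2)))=717100 * sqrt(3) / 204633 + 36187517140 / 285599457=132.78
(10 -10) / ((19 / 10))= 0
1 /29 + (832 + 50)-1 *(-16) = 898.03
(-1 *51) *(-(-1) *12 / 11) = -612 / 11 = -55.64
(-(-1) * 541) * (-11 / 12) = -5951 / 12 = -495.92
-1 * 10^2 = -100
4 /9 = 0.44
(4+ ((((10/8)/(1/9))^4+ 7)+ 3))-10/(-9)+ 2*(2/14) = 258587695/16128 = 16033.46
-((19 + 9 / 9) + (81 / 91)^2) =-172181 / 8281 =-20.79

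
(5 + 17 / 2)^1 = 27 / 2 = 13.50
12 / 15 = 4 / 5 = 0.80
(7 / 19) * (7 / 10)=49 / 190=0.26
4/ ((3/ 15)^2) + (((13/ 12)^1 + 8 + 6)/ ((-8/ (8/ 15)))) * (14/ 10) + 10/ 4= 90983/ 900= 101.09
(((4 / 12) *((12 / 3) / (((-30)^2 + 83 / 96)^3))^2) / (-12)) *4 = -1391569403904 / 418393066035180297523152104569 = -0.00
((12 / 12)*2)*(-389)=-778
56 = 56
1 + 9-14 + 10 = 6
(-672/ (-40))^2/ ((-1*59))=-7056/ 1475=-4.78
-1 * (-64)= 64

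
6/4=1.50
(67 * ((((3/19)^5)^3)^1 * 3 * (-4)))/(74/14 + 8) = -26918549532/470614937926118747269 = -0.00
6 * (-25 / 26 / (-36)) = 25 / 156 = 0.16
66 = 66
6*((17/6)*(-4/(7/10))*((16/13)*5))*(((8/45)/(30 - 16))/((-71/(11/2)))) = 239360/407043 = 0.59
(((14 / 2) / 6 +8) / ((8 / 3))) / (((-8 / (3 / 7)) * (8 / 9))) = -1485 / 7168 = -0.21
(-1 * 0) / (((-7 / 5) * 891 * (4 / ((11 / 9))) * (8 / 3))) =0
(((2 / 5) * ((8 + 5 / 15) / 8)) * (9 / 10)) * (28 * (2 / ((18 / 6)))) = 7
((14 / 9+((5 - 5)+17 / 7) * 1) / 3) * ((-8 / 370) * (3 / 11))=-1004 / 128205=-0.01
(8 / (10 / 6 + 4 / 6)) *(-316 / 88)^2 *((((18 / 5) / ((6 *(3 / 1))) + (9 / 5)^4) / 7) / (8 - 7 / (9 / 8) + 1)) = 2253275604 / 92640625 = 24.32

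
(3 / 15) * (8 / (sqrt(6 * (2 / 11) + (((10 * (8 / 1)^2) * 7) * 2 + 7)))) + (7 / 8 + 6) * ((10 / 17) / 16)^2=1375 / 147968 + 8 * sqrt(120571) / 164415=0.03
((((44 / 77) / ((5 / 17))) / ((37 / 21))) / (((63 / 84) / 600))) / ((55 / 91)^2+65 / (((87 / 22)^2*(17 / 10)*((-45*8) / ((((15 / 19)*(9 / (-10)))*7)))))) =88107463551744 / 39858108697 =2210.53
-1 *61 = -61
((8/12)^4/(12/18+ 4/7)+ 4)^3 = 71.97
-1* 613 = -613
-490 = -490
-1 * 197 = -197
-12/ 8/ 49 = -3/ 98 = -0.03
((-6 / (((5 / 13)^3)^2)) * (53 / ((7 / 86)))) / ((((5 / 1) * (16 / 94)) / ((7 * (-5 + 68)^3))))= -387833393285680797 / 156250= -2482133717028.36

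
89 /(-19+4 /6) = -267 /55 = -4.85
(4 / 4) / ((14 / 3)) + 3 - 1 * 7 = -53 / 14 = -3.79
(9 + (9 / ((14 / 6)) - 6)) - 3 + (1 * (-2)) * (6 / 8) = 33 / 14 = 2.36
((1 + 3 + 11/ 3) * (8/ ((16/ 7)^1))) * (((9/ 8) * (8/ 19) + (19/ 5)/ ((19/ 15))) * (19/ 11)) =161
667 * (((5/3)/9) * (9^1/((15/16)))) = 10672/9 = 1185.78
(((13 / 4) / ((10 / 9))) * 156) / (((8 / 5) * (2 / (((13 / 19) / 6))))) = 19773 / 1216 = 16.26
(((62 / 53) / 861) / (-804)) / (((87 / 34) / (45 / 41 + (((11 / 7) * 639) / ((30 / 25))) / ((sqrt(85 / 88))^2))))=-43731979 / 76340495259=-0.00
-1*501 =-501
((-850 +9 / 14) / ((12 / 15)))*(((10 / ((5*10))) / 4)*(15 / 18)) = -59455 / 1344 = -44.24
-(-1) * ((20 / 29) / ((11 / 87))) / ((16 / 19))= 6.48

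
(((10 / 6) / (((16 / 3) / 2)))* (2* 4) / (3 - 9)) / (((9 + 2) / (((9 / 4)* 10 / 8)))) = -75 / 352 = -0.21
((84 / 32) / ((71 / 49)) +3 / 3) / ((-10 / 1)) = -1597 / 5680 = -0.28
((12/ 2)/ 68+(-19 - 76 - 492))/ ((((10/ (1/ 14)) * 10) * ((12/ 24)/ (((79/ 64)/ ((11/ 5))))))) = -315289/ 670208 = -0.47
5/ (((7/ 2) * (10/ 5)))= 5/ 7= 0.71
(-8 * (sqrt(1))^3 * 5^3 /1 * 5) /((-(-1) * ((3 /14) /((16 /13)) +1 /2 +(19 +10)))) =-1120000 /6647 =-168.50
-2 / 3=-0.67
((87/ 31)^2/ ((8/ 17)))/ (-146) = -128673/ 1122448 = -0.11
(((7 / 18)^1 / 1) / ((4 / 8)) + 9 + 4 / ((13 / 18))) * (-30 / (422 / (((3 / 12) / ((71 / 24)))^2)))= -107520 / 13827463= -0.01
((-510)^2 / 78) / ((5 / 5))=3334.62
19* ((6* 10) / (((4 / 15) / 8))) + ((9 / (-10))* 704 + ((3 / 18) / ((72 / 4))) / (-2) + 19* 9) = 36436387 / 1080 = 33737.40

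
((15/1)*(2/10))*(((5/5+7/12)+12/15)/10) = 143/200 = 0.72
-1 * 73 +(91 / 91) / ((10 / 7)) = -723 / 10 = -72.30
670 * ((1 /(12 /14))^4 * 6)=804335 /108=7447.55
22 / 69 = 0.32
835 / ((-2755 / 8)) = -1336 / 551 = -2.42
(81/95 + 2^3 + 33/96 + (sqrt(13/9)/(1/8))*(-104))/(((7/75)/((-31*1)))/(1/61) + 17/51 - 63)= -4333335/29615072 + 644800*sqrt(13)/146127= 15.76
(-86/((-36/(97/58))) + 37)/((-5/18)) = -42799/290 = -147.58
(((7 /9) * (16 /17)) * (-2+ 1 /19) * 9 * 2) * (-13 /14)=7696 /323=23.83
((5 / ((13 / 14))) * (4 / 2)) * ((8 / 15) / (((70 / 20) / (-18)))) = -384 / 13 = -29.54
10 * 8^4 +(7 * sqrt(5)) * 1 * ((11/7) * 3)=33 * sqrt(5) +40960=41033.79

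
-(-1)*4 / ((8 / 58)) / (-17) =-29 / 17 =-1.71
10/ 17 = 0.59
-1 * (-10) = 10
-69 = -69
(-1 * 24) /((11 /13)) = -312 /11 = -28.36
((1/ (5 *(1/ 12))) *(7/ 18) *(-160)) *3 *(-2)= 896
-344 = -344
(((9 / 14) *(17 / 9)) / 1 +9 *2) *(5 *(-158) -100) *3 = -359115 / 7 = -51302.14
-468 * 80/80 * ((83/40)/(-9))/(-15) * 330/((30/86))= -510367/75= -6804.89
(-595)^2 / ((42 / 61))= 3085075 / 6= 514179.17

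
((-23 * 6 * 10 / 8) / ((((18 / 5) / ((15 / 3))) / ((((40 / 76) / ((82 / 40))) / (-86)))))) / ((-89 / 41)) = -71875 / 218139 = -0.33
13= 13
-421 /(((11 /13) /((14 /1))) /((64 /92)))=-1225952 /253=-4845.66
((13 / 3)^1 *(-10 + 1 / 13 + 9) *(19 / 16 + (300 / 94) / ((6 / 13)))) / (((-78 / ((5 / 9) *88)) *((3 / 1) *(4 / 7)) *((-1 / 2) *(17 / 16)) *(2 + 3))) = -417032 / 93483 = -4.46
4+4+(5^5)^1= 3133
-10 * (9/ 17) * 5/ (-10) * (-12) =-540/ 17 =-31.76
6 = 6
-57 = -57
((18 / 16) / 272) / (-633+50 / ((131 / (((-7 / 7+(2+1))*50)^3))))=1179 / 108619559552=0.00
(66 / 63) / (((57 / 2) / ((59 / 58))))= 0.04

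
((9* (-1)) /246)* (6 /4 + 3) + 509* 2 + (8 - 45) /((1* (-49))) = 8185393 /8036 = 1018.59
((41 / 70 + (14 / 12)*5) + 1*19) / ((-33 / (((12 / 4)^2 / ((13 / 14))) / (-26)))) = 2669 / 9295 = 0.29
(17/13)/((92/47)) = 799/1196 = 0.67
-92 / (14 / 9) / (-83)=414 / 581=0.71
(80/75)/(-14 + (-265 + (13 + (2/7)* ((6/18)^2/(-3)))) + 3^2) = -1008/242875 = -0.00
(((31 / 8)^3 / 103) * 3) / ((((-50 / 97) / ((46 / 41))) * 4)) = -199391163 / 216217600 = -0.92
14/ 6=7/ 3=2.33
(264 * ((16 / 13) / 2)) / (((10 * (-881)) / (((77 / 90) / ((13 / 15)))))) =-0.02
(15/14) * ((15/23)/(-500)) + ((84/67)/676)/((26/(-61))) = -0.01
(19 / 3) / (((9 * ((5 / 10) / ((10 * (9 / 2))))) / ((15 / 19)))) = 50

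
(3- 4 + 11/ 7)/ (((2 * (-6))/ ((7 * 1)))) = -1/ 3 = -0.33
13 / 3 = 4.33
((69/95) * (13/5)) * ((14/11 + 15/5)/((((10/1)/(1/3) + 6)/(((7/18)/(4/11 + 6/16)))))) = 7567/64125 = 0.12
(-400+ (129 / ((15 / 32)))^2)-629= 1867651 / 25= 74706.04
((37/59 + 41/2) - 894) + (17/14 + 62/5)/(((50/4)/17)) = -88212407/103250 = -854.36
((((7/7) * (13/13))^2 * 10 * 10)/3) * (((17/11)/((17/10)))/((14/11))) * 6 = 1000/7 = 142.86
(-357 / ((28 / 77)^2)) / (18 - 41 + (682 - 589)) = -6171 / 160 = -38.57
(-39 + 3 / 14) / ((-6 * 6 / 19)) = 3439 / 168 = 20.47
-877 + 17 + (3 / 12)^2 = -13759 / 16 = -859.94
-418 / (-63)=418 / 63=6.63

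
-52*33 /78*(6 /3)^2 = -88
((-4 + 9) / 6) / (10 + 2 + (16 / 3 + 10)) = 5 / 164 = 0.03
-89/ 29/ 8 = -89/ 232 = -0.38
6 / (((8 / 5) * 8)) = 0.47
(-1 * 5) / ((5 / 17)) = -17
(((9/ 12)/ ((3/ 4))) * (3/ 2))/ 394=3/ 788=0.00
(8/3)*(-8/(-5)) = 64/15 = 4.27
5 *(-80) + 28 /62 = -12386 /31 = -399.55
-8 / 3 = -2.67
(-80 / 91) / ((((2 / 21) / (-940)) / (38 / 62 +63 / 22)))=133724400 / 4433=30165.67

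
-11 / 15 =-0.73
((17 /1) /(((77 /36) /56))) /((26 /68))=166464 /143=1164.08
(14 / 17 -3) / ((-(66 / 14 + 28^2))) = 259 / 93857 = 0.00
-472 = -472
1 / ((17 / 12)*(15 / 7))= 28 / 85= 0.33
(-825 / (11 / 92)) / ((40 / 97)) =-16732.50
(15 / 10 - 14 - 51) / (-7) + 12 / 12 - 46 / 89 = 9.55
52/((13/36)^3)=186624/169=1104.28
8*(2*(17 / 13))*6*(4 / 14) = 3264 / 91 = 35.87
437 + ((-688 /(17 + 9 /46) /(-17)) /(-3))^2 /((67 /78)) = 15908886730637 /36345183609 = 437.72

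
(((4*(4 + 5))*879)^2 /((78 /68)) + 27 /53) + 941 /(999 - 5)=597864365200699 /684866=872965463.61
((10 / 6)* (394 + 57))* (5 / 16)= 11275 / 48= 234.90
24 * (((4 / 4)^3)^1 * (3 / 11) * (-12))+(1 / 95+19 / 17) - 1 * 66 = -2547808 / 17765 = -143.42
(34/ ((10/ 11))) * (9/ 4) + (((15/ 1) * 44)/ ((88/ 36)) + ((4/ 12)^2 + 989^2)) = 978475.26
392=392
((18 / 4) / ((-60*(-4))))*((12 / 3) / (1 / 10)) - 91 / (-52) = 5 / 2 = 2.50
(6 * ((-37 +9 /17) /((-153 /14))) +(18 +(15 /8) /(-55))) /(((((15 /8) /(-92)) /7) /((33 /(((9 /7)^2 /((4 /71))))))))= -365848525168 /24930585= -14674.69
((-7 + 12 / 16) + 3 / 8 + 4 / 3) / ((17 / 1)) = -109 / 408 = -0.27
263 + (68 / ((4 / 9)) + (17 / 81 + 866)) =103859 / 81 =1282.21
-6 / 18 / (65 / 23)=-23 / 195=-0.12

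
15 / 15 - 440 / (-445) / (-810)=36001 / 36045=1.00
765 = 765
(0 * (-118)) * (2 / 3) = 0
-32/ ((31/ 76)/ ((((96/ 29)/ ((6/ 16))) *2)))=-1245184/ 899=-1385.08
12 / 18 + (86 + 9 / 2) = 547 / 6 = 91.17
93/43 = 2.16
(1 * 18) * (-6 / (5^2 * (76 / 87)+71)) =-1.16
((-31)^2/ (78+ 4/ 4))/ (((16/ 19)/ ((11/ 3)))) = 200849/ 3792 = 52.97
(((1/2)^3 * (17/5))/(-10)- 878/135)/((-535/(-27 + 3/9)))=-70699/216675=-0.33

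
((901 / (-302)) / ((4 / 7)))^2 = 27.26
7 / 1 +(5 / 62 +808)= 50535 / 62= 815.08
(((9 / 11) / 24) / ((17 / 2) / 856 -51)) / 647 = -642 / 621278515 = -0.00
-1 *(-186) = 186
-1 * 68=-68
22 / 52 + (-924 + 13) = -23675 / 26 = -910.58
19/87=0.22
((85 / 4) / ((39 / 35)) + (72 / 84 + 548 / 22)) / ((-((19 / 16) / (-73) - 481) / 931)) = 2988036292 / 34431969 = 86.78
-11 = -11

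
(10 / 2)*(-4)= -20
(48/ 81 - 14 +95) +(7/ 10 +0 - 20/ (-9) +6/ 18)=22909/ 270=84.85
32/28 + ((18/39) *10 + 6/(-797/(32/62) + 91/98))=30169876/5242965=5.75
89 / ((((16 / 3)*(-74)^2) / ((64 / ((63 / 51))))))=1513 / 9583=0.16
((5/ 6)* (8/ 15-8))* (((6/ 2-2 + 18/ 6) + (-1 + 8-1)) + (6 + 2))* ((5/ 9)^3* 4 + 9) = -790832/ 729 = -1084.82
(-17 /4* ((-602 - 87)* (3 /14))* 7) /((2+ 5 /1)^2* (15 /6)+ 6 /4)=35139 /992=35.42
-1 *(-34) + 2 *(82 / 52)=483 / 13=37.15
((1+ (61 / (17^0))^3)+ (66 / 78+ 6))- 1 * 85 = 2949750 / 13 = 226903.85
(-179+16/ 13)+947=769.23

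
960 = 960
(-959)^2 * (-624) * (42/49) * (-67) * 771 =25409972506464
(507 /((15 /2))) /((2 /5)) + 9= 178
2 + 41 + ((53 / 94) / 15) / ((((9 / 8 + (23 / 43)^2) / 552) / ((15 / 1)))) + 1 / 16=263.62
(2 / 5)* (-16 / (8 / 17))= -13.60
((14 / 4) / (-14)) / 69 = -0.00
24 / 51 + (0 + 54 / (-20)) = -379 / 170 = -2.23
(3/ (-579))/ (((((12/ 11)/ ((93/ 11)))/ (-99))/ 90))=138105/ 386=357.78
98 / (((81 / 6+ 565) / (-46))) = -9016 / 1157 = -7.79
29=29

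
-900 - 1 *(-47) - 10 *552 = -6373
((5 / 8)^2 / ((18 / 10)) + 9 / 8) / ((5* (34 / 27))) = 2319 / 10880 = 0.21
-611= -611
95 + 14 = 109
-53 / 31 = -1.71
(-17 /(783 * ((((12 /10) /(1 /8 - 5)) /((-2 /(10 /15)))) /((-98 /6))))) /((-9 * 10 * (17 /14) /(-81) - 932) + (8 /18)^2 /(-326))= -185338335 /39909444112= -0.00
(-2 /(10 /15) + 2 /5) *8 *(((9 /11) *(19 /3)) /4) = -26.95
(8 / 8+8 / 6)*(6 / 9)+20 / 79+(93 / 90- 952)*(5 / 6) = -749549 / 948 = -790.66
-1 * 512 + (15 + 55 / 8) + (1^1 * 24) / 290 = -568449 / 1160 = -490.04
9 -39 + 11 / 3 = -79 / 3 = -26.33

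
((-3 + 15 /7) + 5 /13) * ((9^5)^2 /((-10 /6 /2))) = 899590375458 /455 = 1977121704.30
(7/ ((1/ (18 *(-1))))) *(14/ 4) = -441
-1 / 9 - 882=-7939 / 9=-882.11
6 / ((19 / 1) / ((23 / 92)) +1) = 6 / 77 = 0.08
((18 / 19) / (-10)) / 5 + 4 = 1891 / 475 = 3.98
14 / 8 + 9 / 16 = 37 / 16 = 2.31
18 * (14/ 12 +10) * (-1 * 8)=-1608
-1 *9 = -9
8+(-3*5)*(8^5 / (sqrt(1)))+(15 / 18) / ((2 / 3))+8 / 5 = -9830183 / 20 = -491509.15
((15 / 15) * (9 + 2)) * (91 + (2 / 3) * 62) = 1455.67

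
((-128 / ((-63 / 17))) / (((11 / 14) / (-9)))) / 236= -1088 / 649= -1.68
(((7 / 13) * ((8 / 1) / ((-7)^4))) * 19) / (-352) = -19 / 196196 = -0.00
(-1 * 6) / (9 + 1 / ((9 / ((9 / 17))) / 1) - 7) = -102 / 35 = -2.91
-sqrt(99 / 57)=-sqrt(627) / 19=-1.32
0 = 0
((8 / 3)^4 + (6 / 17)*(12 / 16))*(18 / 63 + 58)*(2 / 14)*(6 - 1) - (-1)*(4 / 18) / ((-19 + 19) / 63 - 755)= 43140694 / 20385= 2116.30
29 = 29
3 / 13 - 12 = -153 / 13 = -11.77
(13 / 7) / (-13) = -1 / 7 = -0.14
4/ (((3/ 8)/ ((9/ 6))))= 16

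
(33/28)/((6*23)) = 11/1288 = 0.01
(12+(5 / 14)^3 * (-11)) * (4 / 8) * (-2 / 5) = -2.30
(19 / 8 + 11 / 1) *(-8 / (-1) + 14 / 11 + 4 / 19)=106037 / 836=126.84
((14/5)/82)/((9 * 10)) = 7/18450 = 0.00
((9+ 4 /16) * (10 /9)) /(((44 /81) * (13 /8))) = 1665 /143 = 11.64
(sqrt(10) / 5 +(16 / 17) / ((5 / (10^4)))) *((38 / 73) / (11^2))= 38 *sqrt(10) / 44165 +1216000 / 150161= 8.10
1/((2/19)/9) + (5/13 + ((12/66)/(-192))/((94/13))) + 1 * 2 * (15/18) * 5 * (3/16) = 112844387/1290432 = 87.45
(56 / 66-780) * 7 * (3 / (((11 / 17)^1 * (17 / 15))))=-2699760 / 121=-22312.07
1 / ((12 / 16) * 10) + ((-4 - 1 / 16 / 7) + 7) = 5249 / 1680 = 3.12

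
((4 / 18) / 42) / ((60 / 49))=7 / 1620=0.00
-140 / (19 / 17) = -2380 / 19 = -125.26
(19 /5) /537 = 0.01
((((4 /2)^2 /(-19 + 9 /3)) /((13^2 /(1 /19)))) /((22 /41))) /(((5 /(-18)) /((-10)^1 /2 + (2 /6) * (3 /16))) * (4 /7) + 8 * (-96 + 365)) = -204057 /3026490905152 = -0.00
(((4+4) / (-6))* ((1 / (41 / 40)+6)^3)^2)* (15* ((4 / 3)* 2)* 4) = -350248410269655040 / 14250312723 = -24578296.43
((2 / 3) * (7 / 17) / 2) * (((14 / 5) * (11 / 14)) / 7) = 11 / 255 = 0.04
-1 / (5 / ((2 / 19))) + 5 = 473 / 95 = 4.98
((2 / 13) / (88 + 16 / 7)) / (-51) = -7 / 209508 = -0.00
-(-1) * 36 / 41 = 36 / 41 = 0.88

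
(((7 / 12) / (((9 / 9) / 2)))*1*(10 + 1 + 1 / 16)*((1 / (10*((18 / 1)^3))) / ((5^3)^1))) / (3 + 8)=413 / 2566080000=0.00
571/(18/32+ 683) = 9136/10937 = 0.84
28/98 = 2/7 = 0.29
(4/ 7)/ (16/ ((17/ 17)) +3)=4/ 133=0.03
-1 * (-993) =993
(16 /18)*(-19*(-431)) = 65512 /9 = 7279.11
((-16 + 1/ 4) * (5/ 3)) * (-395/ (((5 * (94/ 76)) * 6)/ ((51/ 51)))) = 52535/ 188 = 279.44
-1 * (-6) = 6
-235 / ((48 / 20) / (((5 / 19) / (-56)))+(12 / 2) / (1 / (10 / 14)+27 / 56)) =3096125 / 6686736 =0.46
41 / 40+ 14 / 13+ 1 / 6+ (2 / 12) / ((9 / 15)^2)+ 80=1161551 / 14040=82.73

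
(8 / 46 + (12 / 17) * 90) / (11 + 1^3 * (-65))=-12454 / 10557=-1.18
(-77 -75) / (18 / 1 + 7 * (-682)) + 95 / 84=116147 / 99876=1.16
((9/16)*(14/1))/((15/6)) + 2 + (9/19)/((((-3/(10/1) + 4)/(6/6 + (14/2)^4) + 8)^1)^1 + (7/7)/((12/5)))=150014789/28814260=5.21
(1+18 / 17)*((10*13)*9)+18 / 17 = 40968 / 17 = 2409.88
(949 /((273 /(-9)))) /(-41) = 219 /287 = 0.76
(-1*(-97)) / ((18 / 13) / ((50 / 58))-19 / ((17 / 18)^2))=-9110725 / 1849842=-4.93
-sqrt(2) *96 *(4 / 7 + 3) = -2400 *sqrt(2) / 7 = -484.87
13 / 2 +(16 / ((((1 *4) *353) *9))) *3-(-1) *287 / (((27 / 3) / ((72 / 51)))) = 1855151 / 36006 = 51.52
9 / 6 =3 / 2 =1.50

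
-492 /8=-123 /2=-61.50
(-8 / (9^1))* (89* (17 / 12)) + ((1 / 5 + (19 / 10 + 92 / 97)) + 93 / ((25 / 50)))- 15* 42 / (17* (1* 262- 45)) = 1060053293 / 13802130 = 76.80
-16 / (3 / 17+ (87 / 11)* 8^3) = -2992 / 757281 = -0.00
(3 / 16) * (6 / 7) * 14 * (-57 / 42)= -171 / 56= -3.05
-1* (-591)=591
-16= -16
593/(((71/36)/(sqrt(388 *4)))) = 85392 *sqrt(97)/71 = 11845.26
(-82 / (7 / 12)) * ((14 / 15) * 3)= -1968 / 5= -393.60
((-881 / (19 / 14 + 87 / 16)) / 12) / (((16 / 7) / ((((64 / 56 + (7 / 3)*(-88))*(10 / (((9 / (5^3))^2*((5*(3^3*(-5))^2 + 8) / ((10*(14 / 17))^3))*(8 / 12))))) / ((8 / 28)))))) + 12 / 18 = 708627020406062854 / 11828109094281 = 59910.42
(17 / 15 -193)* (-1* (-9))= -8634 / 5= -1726.80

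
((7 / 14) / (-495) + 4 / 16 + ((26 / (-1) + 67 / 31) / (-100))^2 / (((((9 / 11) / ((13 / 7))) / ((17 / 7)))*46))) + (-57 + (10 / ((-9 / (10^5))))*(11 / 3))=-407464.15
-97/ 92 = -1.05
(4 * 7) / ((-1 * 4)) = -7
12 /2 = 6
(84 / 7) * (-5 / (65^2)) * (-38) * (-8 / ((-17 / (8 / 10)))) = 14592 / 71825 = 0.20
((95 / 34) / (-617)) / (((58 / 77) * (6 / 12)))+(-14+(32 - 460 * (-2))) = 570636241 / 608362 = 937.99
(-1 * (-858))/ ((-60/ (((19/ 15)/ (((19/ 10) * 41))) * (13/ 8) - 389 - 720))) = 15604589/ 984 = 15858.32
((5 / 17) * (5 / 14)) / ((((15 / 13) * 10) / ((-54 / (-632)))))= 117 / 150416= 0.00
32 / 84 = 8 / 21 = 0.38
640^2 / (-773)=-409600 / 773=-529.88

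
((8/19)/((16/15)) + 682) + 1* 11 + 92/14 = 186191/266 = 699.97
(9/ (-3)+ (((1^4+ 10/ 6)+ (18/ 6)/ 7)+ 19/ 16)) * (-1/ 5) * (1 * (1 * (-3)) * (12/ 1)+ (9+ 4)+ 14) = 2.31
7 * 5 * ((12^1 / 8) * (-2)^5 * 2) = -3360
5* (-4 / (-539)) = 20 / 539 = 0.04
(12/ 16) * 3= 9/ 4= 2.25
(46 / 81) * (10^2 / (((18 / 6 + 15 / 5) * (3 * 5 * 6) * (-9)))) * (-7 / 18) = 805 / 177147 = 0.00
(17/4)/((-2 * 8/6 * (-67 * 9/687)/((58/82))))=112897/87904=1.28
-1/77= -0.01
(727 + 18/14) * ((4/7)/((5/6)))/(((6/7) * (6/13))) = 132548/105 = 1262.36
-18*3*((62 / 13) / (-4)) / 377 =837 / 4901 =0.17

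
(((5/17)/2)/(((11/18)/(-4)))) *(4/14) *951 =-261.54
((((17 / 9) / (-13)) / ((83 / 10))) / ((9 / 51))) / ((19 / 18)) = -0.09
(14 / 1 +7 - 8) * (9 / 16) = 117 / 16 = 7.31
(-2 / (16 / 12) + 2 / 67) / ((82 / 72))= -3546 / 2747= -1.29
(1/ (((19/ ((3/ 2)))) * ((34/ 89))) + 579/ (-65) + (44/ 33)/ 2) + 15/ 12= -854627/ 125970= -6.78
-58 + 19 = -39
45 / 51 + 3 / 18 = 107 / 102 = 1.05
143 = 143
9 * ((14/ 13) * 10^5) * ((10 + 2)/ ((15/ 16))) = 161280000/ 13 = 12406153.85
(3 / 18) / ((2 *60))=1 / 720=0.00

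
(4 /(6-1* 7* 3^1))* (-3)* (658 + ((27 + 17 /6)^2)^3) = 32894144144569 /58320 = 564028534.71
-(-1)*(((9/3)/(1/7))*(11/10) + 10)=331/10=33.10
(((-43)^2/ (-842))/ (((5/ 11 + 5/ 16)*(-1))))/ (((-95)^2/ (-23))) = -3742376/ 512935875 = -0.01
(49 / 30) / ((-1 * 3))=-49 / 90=-0.54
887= 887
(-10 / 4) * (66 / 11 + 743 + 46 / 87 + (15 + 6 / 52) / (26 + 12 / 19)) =-4292696165 / 2289144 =-1875.24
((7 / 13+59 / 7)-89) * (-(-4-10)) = -14566 / 13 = -1120.46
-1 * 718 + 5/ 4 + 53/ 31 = -715.04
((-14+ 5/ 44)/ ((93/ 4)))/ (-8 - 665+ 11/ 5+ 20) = 3055/ 3328842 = 0.00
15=15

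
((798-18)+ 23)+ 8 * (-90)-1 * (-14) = 97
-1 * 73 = -73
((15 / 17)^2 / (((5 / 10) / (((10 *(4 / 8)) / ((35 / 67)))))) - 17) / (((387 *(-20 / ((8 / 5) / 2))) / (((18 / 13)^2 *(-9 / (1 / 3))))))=-4122252 / 367528525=-0.01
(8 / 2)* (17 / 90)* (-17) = -578 / 45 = -12.84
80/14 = 40/7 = 5.71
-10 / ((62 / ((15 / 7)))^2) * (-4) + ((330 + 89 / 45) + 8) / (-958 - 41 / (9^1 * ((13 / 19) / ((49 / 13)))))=-104928068009 / 352058318605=-0.30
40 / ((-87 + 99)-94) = -20 / 41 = -0.49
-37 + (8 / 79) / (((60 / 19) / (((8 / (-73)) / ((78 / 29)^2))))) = -4868305801 / 131574105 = -37.00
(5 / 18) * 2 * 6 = 10 / 3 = 3.33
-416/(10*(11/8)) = -1664/55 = -30.25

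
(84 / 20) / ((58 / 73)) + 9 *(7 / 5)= 5187 / 290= 17.89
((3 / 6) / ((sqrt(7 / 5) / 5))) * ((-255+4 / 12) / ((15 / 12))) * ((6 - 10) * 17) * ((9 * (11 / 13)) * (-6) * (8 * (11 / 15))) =-603474432 * sqrt(35) / 455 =-7846599.75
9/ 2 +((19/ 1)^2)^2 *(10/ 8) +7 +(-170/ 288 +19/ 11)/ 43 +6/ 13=144252504049/ 885456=162913.24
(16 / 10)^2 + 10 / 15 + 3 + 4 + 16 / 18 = 2501 / 225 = 11.12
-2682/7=-383.14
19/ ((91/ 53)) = 1007/ 91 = 11.07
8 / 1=8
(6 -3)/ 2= 3/ 2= 1.50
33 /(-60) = -11 /20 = -0.55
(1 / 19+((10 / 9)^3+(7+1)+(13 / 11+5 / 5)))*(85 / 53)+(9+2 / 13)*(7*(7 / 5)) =56856129298 / 524883645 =108.32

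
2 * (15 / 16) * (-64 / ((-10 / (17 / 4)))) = 51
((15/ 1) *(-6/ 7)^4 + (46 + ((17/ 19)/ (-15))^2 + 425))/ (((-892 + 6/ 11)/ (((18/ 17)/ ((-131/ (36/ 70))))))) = 18500071563072/ 8281128529223375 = 0.00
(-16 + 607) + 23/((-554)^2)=181387379/306916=591.00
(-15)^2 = 225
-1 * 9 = -9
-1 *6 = -6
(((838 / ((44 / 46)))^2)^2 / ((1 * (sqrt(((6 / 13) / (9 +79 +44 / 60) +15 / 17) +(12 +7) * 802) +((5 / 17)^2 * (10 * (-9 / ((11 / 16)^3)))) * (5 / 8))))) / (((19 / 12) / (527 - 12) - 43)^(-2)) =3660836812839350008463841271931200 / 3370371106442472859661 +2992030087416776449225254885713 * sqrt(10897040185603) / 1103030543926627481343600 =10040503832405.99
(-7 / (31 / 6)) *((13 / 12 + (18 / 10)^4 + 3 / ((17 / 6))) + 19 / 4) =-7760179 / 329375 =-23.56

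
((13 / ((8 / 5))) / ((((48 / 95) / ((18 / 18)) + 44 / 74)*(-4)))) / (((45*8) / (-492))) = 1873495 / 742272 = 2.52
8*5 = 40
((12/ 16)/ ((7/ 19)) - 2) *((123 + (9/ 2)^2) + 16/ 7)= 4075/ 784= 5.20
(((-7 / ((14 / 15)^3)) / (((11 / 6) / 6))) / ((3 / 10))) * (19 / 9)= -106875 / 539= -198.28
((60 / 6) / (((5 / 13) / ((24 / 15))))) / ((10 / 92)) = 9568 / 25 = 382.72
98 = 98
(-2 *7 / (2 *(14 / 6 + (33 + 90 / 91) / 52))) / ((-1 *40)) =24843 / 424030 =0.06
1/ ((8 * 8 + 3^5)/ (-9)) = -9/ 307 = -0.03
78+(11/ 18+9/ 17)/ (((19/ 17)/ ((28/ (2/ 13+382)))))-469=-166050965/ 424764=-390.93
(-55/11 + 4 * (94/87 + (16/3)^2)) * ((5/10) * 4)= 59038/261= 226.20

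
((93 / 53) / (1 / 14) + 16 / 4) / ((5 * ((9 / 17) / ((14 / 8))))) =90083 / 4770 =18.89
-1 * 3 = -3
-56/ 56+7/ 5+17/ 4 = 93/ 20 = 4.65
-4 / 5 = -0.80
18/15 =6/5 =1.20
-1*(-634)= 634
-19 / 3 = -6.33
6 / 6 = 1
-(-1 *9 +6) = 3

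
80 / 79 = 1.01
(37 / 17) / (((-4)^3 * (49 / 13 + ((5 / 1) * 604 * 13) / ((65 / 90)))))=-481 / 768921152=-0.00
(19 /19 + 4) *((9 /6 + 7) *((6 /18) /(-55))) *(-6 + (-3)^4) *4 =-850 /11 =-77.27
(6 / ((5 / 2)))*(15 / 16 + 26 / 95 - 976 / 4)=-1107117 / 1900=-582.69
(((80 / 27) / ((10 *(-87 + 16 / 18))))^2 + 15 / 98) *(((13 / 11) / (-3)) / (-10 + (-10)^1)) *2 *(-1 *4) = -0.02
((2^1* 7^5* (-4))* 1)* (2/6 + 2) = -941192/3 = -313730.67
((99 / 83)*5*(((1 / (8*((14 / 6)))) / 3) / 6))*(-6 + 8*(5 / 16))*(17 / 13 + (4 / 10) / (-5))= -13167 / 172640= -0.08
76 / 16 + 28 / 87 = 1765 / 348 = 5.07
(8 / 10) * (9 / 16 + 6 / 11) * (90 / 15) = 117 / 22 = 5.32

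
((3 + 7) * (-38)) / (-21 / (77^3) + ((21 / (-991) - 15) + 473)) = -2456017102 / 2960009671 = -0.83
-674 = -674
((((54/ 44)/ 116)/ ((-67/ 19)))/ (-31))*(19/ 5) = 9747/ 26502520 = 0.00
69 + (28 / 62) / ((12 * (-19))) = 243839 / 3534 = 69.00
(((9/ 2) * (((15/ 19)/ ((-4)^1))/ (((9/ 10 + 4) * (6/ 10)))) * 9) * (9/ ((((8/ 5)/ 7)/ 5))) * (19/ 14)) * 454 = -517134375/ 1568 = -329805.09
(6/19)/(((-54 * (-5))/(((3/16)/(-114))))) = -1/519840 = -0.00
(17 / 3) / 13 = 17 / 39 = 0.44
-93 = -93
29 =29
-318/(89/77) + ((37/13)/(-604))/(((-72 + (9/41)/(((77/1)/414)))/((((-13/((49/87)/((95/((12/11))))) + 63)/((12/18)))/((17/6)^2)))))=-19326302881469397/70239713822096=-275.15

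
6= 6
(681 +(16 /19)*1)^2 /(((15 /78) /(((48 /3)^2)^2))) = 57195005870080 /361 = 158434919307.70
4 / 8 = 1 / 2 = 0.50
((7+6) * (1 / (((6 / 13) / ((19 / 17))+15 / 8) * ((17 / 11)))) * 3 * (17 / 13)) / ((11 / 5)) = 9880 / 1507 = 6.56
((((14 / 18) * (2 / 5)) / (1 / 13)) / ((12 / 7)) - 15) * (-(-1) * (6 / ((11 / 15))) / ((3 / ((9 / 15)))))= -3413 / 165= -20.68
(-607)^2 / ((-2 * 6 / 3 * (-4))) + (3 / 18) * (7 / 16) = 2210701 / 96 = 23028.14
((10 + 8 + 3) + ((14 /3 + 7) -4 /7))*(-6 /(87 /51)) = -22916 /203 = -112.89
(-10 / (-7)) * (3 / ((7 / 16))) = 480 / 49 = 9.80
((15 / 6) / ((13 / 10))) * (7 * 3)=40.38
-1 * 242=-242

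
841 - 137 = 704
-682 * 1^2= -682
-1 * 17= -17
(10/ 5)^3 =8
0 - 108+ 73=-35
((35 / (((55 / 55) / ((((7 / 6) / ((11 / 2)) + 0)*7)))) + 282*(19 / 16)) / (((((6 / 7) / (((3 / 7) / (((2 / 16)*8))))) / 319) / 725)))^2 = 4610554479927030625 / 2304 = 2001108715246107.04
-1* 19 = -19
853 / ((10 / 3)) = 2559 / 10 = 255.90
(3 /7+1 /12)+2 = 211 /84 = 2.51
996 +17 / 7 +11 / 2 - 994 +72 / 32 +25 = 1041 / 28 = 37.18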